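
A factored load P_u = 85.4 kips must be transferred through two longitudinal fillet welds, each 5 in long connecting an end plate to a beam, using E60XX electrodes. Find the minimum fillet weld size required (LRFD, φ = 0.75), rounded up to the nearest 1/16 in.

E60XX → F_EXX = 60 ksi.
Total weld length L = 10 in.
Required throat t_e = P_u / (φ × 0.6 F_EXX × L) = 85.4 / (0.75 × 0.6 × 60 × 10) = 0.3163 in.
Required leg w = t_e / 0.707 = 0.4474 in → use 1/2 in.

w = 1/2 in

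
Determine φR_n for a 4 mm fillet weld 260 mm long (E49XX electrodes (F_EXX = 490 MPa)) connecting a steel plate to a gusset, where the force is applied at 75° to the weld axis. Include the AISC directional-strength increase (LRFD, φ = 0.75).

t_e = 0.707 × 4 = 2.828 mm; A_we = 2.828 × 260 = 735.3 mm².
Directional factor: 1.0 + 0.5 sin^1.5(75°) = 1.475.
F_nw = 0.6 × 490 × 1.475 = 433.6 MPa.
φR_n = 0.75 × 433.6 × 735.3 × 10⁻³ = 239.1 kN.

φR_n ≈ 239 kN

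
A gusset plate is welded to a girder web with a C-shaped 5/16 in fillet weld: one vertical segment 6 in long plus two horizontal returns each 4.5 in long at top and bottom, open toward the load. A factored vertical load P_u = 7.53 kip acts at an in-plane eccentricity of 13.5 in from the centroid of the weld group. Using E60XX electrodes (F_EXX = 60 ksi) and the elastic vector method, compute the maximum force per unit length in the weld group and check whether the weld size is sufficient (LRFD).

f_max ≈ 3.72 kip/in; adequate

Total weld length L_w = 15 in. Treat welds as unit-width lines.
Centroid: x̄ = 2×4.5×2.25 / 15 = 1.35 in from the vertical weld.
Polar moment about centroid: J = I_x + I_y = [6³/12 + 2×4.5×3²] + [6×1.35² + 2(4.5³/12 + 4.5×0.9²)] = 132.4 in³.
Direct shear f_v = P/L_w = 7.53 / 15 = 0.502 kip/in (vertical).
Torsion M = P·e = 7.53 × 13.5 = 101.66 kip·in.
Critical point at (x, y) = (3.15, 3) from centroid. f_tx = M·y/J = 2.303 kip/in; f_ty = M·x/J = 2.418 kip/in.
Resultant f_max = √[f_tx² + (f_v + f_ty)²] = √[2.303² + (0.502 + 2.418)²] = 3.719 kip/in.
Capacity per unit length: φr_n = 0.75 × 0.6 × 60 × (0.707 × 0.3125) = 5.965 kip/in.
3.719 ≤ 5.965 → adequate.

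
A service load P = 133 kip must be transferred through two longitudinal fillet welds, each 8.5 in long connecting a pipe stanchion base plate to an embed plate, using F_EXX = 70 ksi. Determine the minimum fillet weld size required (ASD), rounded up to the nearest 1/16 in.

w = 9/16 in

Total weld length L = 17 in.
Required throat t_e = P × Ω / (0.6 F_EXX × L) = 133 × 2.0 / (0.6 × 70 × 17) = 0.3725 in.
Required leg w = t_e / 0.707 = 0.5269 in → use 9/16 in.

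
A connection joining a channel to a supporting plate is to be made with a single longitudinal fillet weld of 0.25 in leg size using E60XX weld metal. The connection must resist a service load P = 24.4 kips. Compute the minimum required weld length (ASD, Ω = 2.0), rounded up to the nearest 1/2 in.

L = 8 in

E60XX → F_EXX = 60 ksi.
Throat t_e = 0.707 × 0.25 = 0.1767 in.
r_n/Ω = (0.6 × 60 × 0.1767) / 2.0 = 3.181 kip/in.
L_req = P / (r_n/Ω) = 24.4 / 3.181 = 7.669 in total.
Round up → use L = 8 in.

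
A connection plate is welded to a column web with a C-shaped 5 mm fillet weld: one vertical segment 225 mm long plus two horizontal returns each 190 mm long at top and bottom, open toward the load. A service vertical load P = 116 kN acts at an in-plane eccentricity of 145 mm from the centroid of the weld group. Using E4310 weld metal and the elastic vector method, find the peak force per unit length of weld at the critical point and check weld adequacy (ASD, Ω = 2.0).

f_max ≈ 515 N/mm; NOT adequate

E43XX → F_EXX = 430 MPa.
Total weld length L_w = 605 mm. Treat welds as unit-width lines.
Centroid: x̄ = 2×190×95 / 605 = 59.67 mm from the vertical weld.
Polar moment about centroid: J = I_x + I_y = [225³/12 + 2×190×112.5²] + [225×59.67² + 2(190³/12 + 190×35.33²)] = 8177000 mm³.
Direct shear f_v = P/L_w = 116×10³ / 605 = 191.7 N/mm (vertical).
Torsion M = P·e = 116×10³ × 145 = 16820000 N·mm.
Critical point at (x, y) = (130.3, 112.5) from centroid. f_tx = M·y/J = 231.4 N/mm; f_ty = M·x/J = 268.1 N/mm.
Resultant f_max = √[f_tx² + (f_v + f_ty)²] = √[231.4² + (191.7 + 268.1)²] = 514.8 N/mm.
Capacity per unit length: r_n/Ω = (1/2.0) × 0.6 × 430 × (0.707 × 5) = 456 N/mm.
514.8 > 456 → NOT adequate.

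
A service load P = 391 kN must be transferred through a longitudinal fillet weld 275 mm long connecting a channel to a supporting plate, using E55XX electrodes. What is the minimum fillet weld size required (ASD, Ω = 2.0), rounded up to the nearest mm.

w = 13 mm

E55XX → F_EXX = 550 MPa.
Total weld length L = 275 mm.
Required throat t_e = P × Ω / (0.6 F_EXX × L) = 391 × 2.0 / (0.6 × 550 × 275 × 10⁻³) = 8.617 mm.
Required leg w = t_e / 0.707 = 12.19 mm → use 13 mm.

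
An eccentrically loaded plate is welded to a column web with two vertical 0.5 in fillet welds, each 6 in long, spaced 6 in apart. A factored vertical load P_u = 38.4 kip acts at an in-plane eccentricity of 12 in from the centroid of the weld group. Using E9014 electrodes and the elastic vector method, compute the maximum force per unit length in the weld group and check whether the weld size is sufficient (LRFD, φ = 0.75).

E90XX → F_EXX = 90 ksi.
Total weld length L_w = 12 in. Treat welds as unit-width lines.
Polar moment about centroid: J = 2[d³/12 + d(b/2)²] = 2[6³/12 + 6×3²] = 144 in³.
Direct shear f_v = P/L_w = 38.4 / 12 = 3.2 kip/in (vertical).
Torsion M = P·e = 38.4 × 12 = 460.8 kip·in.
Critical point at (x, y) = (3, 3) from centroid. f_tx = M·y/J = 9.6 kip/in; f_ty = M·x/J = 9.6 kip/in.
Resultant f_max = √[f_tx² + (f_v + f_ty)²] = √[9.6² + (3.2 + 9.6)²] = 16 kip/in.
Capacity per unit length: φr_n = 0.75 × 0.6 × 90 × (0.707 × 0.5) = 14.32 kip/in.
16 > 14.32 → NOT adequate.

f_max ≈ 16 kip/in; NOT adequate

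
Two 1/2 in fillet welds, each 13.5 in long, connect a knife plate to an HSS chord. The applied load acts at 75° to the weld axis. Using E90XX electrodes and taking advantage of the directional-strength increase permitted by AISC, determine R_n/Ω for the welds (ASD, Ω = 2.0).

R_n/Ω ≈ 380 kip

E90XX → F_EXX = 90 ksi.
t_e = 0.707 × 0.5 = 0.3535 in; A_we = 0.3535 × 27 = 9.544 in².
Directional factor: 1.0 + 0.5 sin^1.5(75°) = 1.475.
F_nw = 0.6 × 90 × 1.475 = 79.63 ksi.
R_n/Ω = (79.63 × 9.544) / 2.0 = 380 kip.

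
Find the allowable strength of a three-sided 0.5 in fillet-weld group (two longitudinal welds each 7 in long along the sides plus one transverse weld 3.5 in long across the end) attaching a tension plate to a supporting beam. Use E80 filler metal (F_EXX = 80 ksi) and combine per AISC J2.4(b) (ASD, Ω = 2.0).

t_e = 0.707 × 0.5 = 0.3535 in.
R_nwl = 0.6 × 80 × 0.3535 × 14 = 237.6 kips (longitudinal, 2 welds).
R_nwt = 0.6 × 80 × 0.3535 × 3.5 = 59.39 kips (transverse, base value).
(i) R_nwl + R_nwt = 296.9 kips; (ii) 0.85 R_nwl + 1.5 R_nwt = 291 kips.
R_n = max = 296.9 kips [governs: (i)]; R_n/Ω = 148.5 kips.

R_n/Ω ≈ 148 kips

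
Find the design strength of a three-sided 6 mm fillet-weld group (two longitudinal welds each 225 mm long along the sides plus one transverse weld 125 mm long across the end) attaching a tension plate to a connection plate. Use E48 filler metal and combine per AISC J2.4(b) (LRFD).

φR_n ≈ 527 kN

E48XX → F_EXX = 480 MPa.
t_e = 0.707 × 6 = 4.242 mm.
R_nwl = 0.6 × 480 × 4.242 × 450 × 10⁻³ = 549.8 kN (longitudinal, 2 welds).
R_nwt = 0.6 × 480 × 4.242 × 125 × 10⁻³ = 152.7 kN (transverse, base value).
(i) R_nwl + R_nwt = 702.5 kN; (ii) 0.85 R_nwl + 1.5 R_nwt = 696.4 kN.
R_n = max = 702.5 kN [governs: (i)]; φR_n = 526.9 kN.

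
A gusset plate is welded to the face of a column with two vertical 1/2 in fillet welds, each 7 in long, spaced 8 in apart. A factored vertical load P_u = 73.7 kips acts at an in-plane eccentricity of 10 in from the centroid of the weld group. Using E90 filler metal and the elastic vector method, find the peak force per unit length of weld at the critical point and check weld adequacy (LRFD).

E90XX → F_EXX = 90 ksi.
Total weld length L_w = 14 in. Treat welds as unit-width lines.
Polar moment about centroid: J = 2[d³/12 + d(b/2)²] = 2[7³/12 + 7×4²] = 281.2 in³.
Direct shear f_v = P/L_w = 73.7 / 14 = 5.264 kip/in (vertical).
Torsion M = P·e = 73.7 × 10 = 737 kip·in.
Critical point at (x, y) = (4, 3.5) from centroid. f_tx = M·y/J = 9.174 kip/in; f_ty = M·x/J = 10.48 kip/in.
Resultant f_max = √[f_tx² + (f_v + f_ty)²] = √[9.174² + (5.264 + 10.48)²] = 18.23 kip/in.
Capacity per unit length: φr_n = 0.75 × 0.6 × 90 × (0.707 × 0.5) = 14.32 kip/in.
18.23 > 14.32 → NOT adequate.

f_max ≈ 18.2 kip/in; NOT adequate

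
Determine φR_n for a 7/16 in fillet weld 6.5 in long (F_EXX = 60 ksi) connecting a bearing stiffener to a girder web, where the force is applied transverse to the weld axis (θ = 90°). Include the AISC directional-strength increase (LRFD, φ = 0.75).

t_e = 0.707 × 0.4375 = 0.3093 in; A_we = 0.3093 × 6.5 = 2.011 in².
Directional factor: 1.0 + 0.5 sin^1.5(90°) = 1.5.
F_nw = 0.6 × 60 × 1.5 = 54 ksi.
φR_n = 0.75 × 54 × 2.011 = 81.43 kip.

φR_n ≈ 81.4 kip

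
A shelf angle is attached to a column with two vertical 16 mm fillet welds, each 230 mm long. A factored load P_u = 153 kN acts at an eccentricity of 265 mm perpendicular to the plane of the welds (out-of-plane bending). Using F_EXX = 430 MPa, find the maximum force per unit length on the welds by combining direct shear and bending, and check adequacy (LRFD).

f_max ≈ 2320 N/mm; NOT adequate

L_w = 2 × 230 = 460 mm; section modulus (unit throat) S = 2 × L²/6 = 17630 mm².
Direct shear f_v = P/L_w = 153×10³/460 = 332.6 N/mm.
Moment M = P × e = 153×10³ × 265 = 40545000 N·mm; bending f_b = M/S = 2299 N/mm.
f_max = √(f_v² + f_b²) = √(332.6² + 2299²) = 2323 N/mm.
φr_n = 0.75 × 0.6 × 430 × (0.707 × 16) = 2189 N/mm → NOT adequate.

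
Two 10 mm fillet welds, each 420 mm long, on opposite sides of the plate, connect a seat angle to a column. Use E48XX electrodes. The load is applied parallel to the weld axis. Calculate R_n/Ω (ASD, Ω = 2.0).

R_n/Ω ≈ 855 kN

E48XX → F_EXX = 480 MPa.
Effective throat t_e = 0.707 × 10 = 7.07 mm.
Total length L = 840 mm; A_we = 7.07 × 840 = 5939 mm².
F_nw = 0.6 F_EXX = 0.6 × 480 = 288 MPa.
R_n = 288 × 5939 × 10⁻³ = 1710 kN; R_n/Ω = 1710/2.0 = 855.2 kN.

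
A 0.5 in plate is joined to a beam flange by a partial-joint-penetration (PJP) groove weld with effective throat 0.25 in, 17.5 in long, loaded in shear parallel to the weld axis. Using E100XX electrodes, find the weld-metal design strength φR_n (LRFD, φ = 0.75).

E100XX → F_EXX = 100 ksi.
Effective throat (given) t_e = 0.25 in.
A_we = 0.25 × 17.5 = 4.375 in².
F_nw = 0.6 F_EXX = 60 ksi.
φR_n = 0.75 × 60 × 4.375 = 196.9 kip.

φR_n ≈ 197 kip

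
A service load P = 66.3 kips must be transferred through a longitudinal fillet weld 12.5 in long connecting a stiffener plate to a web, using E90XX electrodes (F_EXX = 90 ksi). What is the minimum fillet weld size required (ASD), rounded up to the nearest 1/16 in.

Total weld length L = 12.5 in.
Required throat t_e = P × Ω / (0.6 F_EXX × L) = 66.3 × 2.0 / (0.6 × 90 × 12.5) = 0.1964 in.
Required leg w = t_e / 0.707 = 0.2779 in → use 5/16 in.

w = 5/16 in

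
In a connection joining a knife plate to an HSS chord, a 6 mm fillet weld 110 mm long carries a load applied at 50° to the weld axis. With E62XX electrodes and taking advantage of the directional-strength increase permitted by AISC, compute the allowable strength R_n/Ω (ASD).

R_n/Ω ≈ 116 kN

E62XX → F_EXX = 620 MPa.
t_e = 0.707 × 6 = 4.242 mm; A_we = 4.242 × 110 = 466.6 mm².
Directional factor: 1.0 + 0.5 sin^1.5(50°) = 1.335.
F_nw = 0.6 × 620 × 1.335 = 496.7 MPa.
R_n/Ω = (496.7 × 466.6) / 2.0 × 10⁻³ = 115.9 kN.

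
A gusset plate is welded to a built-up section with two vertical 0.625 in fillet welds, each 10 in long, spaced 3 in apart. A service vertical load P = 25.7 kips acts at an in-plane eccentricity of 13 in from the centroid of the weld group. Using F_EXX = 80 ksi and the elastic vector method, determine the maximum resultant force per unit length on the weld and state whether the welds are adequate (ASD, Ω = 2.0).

Total weld length L_w = 20 in. Treat welds as unit-width lines.
Polar moment about centroid: J = 2[d³/12 + d(b/2)²] = 2[10³/12 + 10×1.5²] = 211.7 in³.
Direct shear f_v = P/L_w = 25.7 / 20 = 1.285 kip/in (vertical).
Torsion M = P·e = 25.7 × 13 = 334.1 kip·in.
Critical point at (x, y) = (1.5, 5) from centroid. f_tx = M·y/J = 7.892 kip/in; f_ty = M·x/J = 2.368 kip/in.
Resultant f_max = √[f_tx² + (f_v + f_ty)²] = √[7.892² + (1.285 + 2.368)²] = 8.696 kip/in.
Capacity per unit length: r_n/Ω = (1/2.0) × 0.6 × 80 × (0.707 × 0.625) = 10.6 kip/in.
8.696 ≤ 10.6 → adequate.

f_max ≈ 8.7 kip/in; adequate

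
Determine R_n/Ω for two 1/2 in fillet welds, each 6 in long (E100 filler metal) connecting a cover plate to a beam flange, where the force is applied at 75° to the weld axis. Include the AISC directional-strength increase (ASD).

E100XX → F_EXX = 100 ksi.
t_e = 0.707 × 0.5 = 0.3535 in; A_we = 0.3535 × 12 = 4.242 in².
Directional factor: 1.0 + 0.5 sin^1.5(75°) = 1.475.
F_nw = 0.6 × 100 × 1.475 = 88.48 ksi.
R_n/Ω = (88.48 × 4.242) / 2.0 = 187.7 kip.

R_n/Ω ≈ 188 kip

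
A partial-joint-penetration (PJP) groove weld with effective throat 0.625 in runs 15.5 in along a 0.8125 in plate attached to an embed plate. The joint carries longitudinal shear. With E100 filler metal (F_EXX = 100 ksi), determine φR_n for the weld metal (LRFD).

φR_n ≈ 436 kip

Effective throat (given) t_e = 0.625 in.
A_we = 0.625 × 15.5 = 9.688 in².
F_nw = 0.6 F_EXX = 60 ksi.
φR_n = 0.75 × 60 × 9.688 = 435.9 kip.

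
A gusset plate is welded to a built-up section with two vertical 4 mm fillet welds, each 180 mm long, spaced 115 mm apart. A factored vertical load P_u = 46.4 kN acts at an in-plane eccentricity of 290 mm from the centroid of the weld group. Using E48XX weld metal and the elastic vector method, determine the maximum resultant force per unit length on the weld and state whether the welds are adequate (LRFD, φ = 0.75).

f_max ≈ 742 N/mm; NOT adequate

E48XX → F_EXX = 480 MPa.
Total weld length L_w = 360 mm. Treat welds as unit-width lines.
Polar moment about centroid: J = 2[d³/12 + d(b/2)²] = 2[180³/12 + 180×57.5²] = 2162000 mm³.
Direct shear f_v = P/L_w = 46.4×10³ / 360 = 128.9 N/mm (vertical).
Torsion M = P·e = 46.4×10³ × 290 = 13456000 N·mm.
Critical point at (x, y) = (57.5, 90) from centroid. f_tx = M·y/J = 560.1 N/mm; f_ty = M·x/J = 357.8 N/mm.
Resultant f_max = √[f_tx² + (f_v + f_ty)²] = √[560.1² + (128.9 + 357.8)²] = 742 N/mm.
Capacity per unit length: φr_n = 0.75 × 0.6 × 480 × (0.707 × 4) = 610.8 N/mm.
742 > 610.8 → NOT adequate.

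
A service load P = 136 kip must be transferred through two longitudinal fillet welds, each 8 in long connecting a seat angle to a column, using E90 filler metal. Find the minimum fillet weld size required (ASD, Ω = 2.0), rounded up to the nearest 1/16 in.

w = 1/2 in

E90XX → F_EXX = 90 ksi.
Total weld length L = 16 in.
Required throat t_e = P × Ω / (0.6 F_EXX × L) = 136 × 2.0 / (0.6 × 90 × 16) = 0.3148 in.
Required leg w = t_e / 0.707 = 0.4453 in → use 1/2 in.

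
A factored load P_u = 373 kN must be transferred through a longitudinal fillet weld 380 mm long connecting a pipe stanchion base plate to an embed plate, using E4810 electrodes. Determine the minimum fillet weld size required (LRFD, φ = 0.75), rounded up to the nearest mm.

E48XX → F_EXX = 480 MPa.
Total weld length L = 380 mm.
Required throat t_e = P_u / (φ × 0.6 F_EXX × L) = 373 / (0.75 × 0.6 × 480 × 380 × 10⁻³) = 4.544 mm.
Required leg w = t_e / 0.707 = 6.428 mm → use 7 mm.

w = 7 mm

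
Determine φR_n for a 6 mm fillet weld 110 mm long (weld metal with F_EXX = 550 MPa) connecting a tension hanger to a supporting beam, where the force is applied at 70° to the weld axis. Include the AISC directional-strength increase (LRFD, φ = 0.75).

φR_n ≈ 168 kN

t_e = 0.707 × 6 = 4.242 mm; A_we = 4.242 × 110 = 466.6 mm².
Directional factor: 1.0 + 0.5 sin^1.5(70°) = 1.455.
F_nw = 0.6 × 550 × 1.455 = 480.3 MPa.
φR_n = 0.75 × 480.3 × 466.6 × 10⁻³ = 168.1 kN.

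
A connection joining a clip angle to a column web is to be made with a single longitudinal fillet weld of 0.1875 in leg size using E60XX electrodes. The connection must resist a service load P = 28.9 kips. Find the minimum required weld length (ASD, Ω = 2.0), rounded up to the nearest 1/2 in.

L = 12.5 in

E60XX → F_EXX = 60 ksi.
Throat t_e = 0.707 × 0.1875 = 0.1326 in.
r_n/Ω = (0.6 × 60 × 0.1326) / 2.0 = 2.386 kip/in.
L_req = P / (r_n/Ω) = 28.9 / 2.386 = 12.11 in total.
Round up → use L = 12.5 in.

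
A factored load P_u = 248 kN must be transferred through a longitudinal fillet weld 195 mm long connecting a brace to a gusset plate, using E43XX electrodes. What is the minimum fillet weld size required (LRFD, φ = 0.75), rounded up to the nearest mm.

w = 10 mm

E43XX → F_EXX = 430 MPa.
Total weld length L = 195 mm.
Required throat t_e = P_u / (φ × 0.6 F_EXX × L) = 248 / (0.75 × 0.6 × 430 × 195 × 10⁻³) = 6.573 mm.
Required leg w = t_e / 0.707 = 9.296 mm → use 10 mm.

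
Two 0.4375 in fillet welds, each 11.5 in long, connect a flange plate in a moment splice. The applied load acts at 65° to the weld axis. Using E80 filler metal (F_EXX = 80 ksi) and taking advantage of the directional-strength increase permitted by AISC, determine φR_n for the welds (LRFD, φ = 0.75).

t_e = 0.707 × 0.4375 = 0.3093 in; A_we = 0.3093 × 23 = 7.114 in².
Directional factor: 1.0 + 0.5 sin^1.5(65°) = 1.431.
F_nw = 0.6 × 80 × 1.431 = 68.71 ksi.
φR_n = 0.75 × 68.71 × 7.114 = 366.6 kip.

φR_n ≈ 367 kip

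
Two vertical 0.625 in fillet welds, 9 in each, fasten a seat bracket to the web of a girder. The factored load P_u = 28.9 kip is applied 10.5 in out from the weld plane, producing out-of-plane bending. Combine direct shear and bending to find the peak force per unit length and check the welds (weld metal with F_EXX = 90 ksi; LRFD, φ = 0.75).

f_max ≈ 11.4 kip/in; adequate

L_w = 2 × 9 = 18 in; section modulus (unit throat) S = 2 × L²/6 = 27 in².
Direct shear f_v = P/L_w = 28.9/18 = 1.606 kip/in.
Moment M = P × e = 28.9 × 10.5 = 303.45 kip·in; bending f_b = M/S = 11.24 kip/in.
f_max = √(f_v² + f_b²) = √(1.606² + 11.24²) = 11.35 kip/in.
φr_n = 0.75 × 0.6 × 90 × (0.707 × 0.625) = 17.9 kip/in → adequate.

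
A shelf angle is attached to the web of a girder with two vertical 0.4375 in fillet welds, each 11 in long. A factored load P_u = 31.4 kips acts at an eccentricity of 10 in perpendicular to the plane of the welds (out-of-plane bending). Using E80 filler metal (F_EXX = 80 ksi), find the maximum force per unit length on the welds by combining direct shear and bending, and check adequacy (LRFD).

L_w = 2 × 11 = 22 in; section modulus (unit throat) S = 2 × L²/6 = 40.33 in².
Direct shear f_v = P/L_w = 31.4/22 = 1.427 kip/in.
Moment M = P × e = 31.4 × 10 = 314 kip·in; bending f_b = M/S = 7.785 kip/in.
f_max = √(f_v² + f_b²) = √(1.427² + 7.785²) = 7.915 kip/in.
φr_n = 0.75 × 0.6 × 80 × (0.707 × 0.4375) = 11.14 kip/in → adequate.

f_max ≈ 7.91 kip/in; adequate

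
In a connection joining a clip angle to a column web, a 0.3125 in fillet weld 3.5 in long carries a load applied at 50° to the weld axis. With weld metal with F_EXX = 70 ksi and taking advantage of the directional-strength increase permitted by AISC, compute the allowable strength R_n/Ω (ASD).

R_n/Ω ≈ 21.7 kips

t_e = 0.707 × 0.3125 = 0.2209 in; A_we = 0.2209 × 3.5 = 0.7733 in².
Directional factor: 1.0 + 0.5 sin^1.5(50°) = 1.335.
F_nw = 0.6 × 70 × 1.335 = 56.08 ksi.
R_n/Ω = (56.08 × 0.7733) / 2.0 = 21.68 kips.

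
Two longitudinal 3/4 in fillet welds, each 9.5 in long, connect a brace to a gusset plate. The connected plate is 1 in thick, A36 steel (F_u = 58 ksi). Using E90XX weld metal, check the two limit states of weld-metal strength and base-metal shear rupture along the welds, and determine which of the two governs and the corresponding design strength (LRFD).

E90XX → F_EXX = 90 ksi.
t_e = 0.707 × 0.75 = 0.5302 in; L = 19 in.
Weld metal: φR_n = 0.75 × 0.6 × 90 × 0.5302 × 19 = 408 kip.
Base metal (shear rupture): φR_n = 0.75 × 0.6 × 58 × 1 × 19 = 495.9 kip.
Governing: weld metal.

φR_n ≈ 408 kip (weld metal governs)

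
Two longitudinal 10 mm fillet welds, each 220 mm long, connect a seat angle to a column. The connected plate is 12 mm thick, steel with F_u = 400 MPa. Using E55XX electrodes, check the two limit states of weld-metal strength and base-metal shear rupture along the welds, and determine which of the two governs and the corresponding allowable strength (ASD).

R_n/Ω ≈ 513 kN (weld metal governs)

E55XX → F_EXX = 550 MPa.
t_e = 0.707 × 10 = 7.07 mm; L = 440 mm.
Weld metal: R_n/Ω = (1/2.0) × 0.6 × 550 × 7.07 × 440 × 10⁻³ = 513.3 kN.
Base metal (shear rupture): R_n/Ω = (1/2.0) × 0.6 × 400 × 12 × 440 × 10⁻³ = 633.6 kN.
Governing: weld metal.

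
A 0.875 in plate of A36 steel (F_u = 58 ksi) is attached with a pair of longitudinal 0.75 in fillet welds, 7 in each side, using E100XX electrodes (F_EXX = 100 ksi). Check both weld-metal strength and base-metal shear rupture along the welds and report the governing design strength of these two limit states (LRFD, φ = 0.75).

t_e = 0.707 × 0.75 = 0.5302 in; L = 14 in.
Weld metal: φR_n = 0.75 × 0.6 × 100 × 0.5302 × 14 = 334.1 kip.
Base metal (shear rupture): φR_n = 0.75 × 0.6 × 58 × 0.875 × 14 = 319.7 kip.
Governing: base-metal shear rupture.

φR_n ≈ 320 kip (base-metal shear rupture governs)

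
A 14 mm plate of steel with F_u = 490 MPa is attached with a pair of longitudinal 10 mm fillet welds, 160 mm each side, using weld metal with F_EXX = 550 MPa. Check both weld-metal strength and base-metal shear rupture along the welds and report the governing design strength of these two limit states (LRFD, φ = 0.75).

φR_n ≈ 560 kN (weld metal governs)

t_e = 0.707 × 10 = 7.07 mm; L = 320 mm.
Weld metal: φR_n = 0.75 × 0.6 × 550 × 7.07 × 320 × 10⁻³ = 559.9 kN.
Base metal (shear rupture): φR_n = 0.75 × 0.6 × 490 × 14 × 320 × 10⁻³ = 987.8 kN.
Governing: weld metal.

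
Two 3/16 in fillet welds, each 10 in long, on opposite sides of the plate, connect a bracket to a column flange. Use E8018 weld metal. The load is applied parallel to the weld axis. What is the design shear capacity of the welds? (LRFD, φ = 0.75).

E80XX → F_EXX = 80 ksi.
Effective throat t_e = 0.707 × 0.1875 = 0.1326 in.
Total length L = 20 in; A_we = 0.1326 × 20 = 2.651 in².
F_nw = 0.6 F_EXX = 0.6 × 80 = 48 ksi.
φR_n = 0.75 × 48 × 2.651 = 95.45 kips.

φR_n ≈ 95.4 kips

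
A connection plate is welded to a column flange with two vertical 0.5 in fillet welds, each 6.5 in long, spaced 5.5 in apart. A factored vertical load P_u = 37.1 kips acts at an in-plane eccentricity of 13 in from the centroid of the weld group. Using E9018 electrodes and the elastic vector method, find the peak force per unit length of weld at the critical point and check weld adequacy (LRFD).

f_max ≈ 16.2 kip/in; NOT adequate

E90XX → F_EXX = 90 ksi.
Total weld length L_w = 13 in. Treat welds as unit-width lines.
Polar moment about centroid: J = 2[d³/12 + d(b/2)²] = 2[6.5³/12 + 6.5×2.75²] = 144.1 in³.
Direct shear f_v = P/L_w = 37.1 / 13 = 2.854 kip/in (vertical).
Torsion M = P·e = 37.1 × 13 = 482.3 kip·in.
Critical point at (x, y) = (2.75, 3.25) from centroid. f_tx = M·y/J = 10.88 kip/in; f_ty = M·x/J = 9.205 kip/in.
Resultant f_max = √[f_tx² + (f_v + f_ty)²] = √[10.88² + (2.854 + 9.205)²] = 16.24 kip/in.
Capacity per unit length: φr_n = 0.75 × 0.6 × 90 × (0.707 × 0.5) = 14.32 kip/in.
16.24 > 14.32 → NOT adequate.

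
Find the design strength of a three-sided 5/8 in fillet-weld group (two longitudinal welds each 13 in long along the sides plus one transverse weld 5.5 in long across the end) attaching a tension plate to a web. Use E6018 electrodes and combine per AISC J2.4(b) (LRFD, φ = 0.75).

φR_n ≈ 376 kips

E60XX → F_EXX = 60 ksi.
t_e = 0.707 × 0.625 = 0.4419 in.
R_nwl = 0.6 × 60 × 0.4419 × 26 = 413.6 kips (longitudinal, 2 welds).
R_nwt = 0.6 × 60 × 0.4419 × 5.5 = 87.49 kips (transverse, base value).
(i) R_nwl + R_nwt = 501.1 kips; (ii) 0.85 R_nwl + 1.5 R_nwt = 482.8 kips.
R_n = max = 501.1 kips [governs: (i)]; φR_n = 375.8 kips.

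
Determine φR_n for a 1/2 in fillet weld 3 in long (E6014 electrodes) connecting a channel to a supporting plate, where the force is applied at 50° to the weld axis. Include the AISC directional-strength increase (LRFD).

E60XX → F_EXX = 60 ksi.
t_e = 0.707 × 0.5 = 0.3535 in; A_we = 0.3535 × 3 = 1.06 in².
Directional factor: 1.0 + 0.5 sin^1.5(50°) = 1.335.
F_nw = 0.6 × 60 × 1.335 = 48.07 ksi.
φR_n = 0.75 × 48.07 × 1.06 = 38.23 kip.

φR_n ≈ 38.2 kip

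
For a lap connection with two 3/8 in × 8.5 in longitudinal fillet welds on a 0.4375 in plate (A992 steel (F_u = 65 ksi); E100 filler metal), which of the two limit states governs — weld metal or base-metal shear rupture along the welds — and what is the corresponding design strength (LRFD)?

E100XX → F_EXX = 100 ksi.
t_e = 0.707 × 0.375 = 0.2651 in; L = 17 in.
Weld metal: φR_n = 0.75 × 0.6 × 100 × 0.2651 × 17 = 202.8 kip.
Base metal (shear rupture): φR_n = 0.75 × 0.6 × 65 × 0.4375 × 17 = 217.5 kip.
Governing: weld metal.

φR_n ≈ 203 kip (weld metal governs)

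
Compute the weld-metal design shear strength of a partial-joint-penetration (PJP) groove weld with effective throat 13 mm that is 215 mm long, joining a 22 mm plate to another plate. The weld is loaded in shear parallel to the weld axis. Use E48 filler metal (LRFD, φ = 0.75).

φR_n ≈ 604 kN

E48XX → F_EXX = 480 MPa.
Effective throat (given) t_e = 13 mm.
A_we = 13 × 215 = 2795 mm².
F_nw = 0.6 F_EXX = 288 MPa.
φR_n = 0.75 × 288 × 2795 × 10⁻³ = 603.7 kN.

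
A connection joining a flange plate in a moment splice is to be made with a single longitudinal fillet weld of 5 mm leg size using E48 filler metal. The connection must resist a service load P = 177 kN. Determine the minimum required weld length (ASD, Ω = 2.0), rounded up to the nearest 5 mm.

E48XX → F_EXX = 480 MPa.
Throat t_e = 0.707 × 5 = 3.535 mm.
r_n/Ω = (0.6 × 480 × 3.535) / 2.0 = 509 N/mm = 0.509 kN/mm.
L_req = P / (r_n/Ω) = 177 / 0.509 = 347.7 mm total.
Round up → use L = 350 mm.

L = 350 mm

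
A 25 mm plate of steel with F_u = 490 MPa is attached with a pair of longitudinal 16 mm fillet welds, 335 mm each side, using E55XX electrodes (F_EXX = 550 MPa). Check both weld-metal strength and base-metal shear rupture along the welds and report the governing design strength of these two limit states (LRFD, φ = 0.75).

φR_n ≈ 1880 kN (weld metal governs)

t_e = 0.707 × 16 = 11.31 mm; L = 670 mm.
Weld metal: φR_n = 0.75 × 0.6 × 550 × 11.31 × 670 × 10⁻³ = 1876 kN.
Base metal (shear rupture): φR_n = 0.75 × 0.6 × 490 × 25 × 670 × 10⁻³ = 3693 kN.
Governing: weld metal.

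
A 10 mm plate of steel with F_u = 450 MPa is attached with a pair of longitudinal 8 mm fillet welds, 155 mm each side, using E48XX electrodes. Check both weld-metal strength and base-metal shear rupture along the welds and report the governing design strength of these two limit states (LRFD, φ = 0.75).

φR_n ≈ 379 kN (weld metal governs)

E48XX → F_EXX = 480 MPa.
t_e = 0.707 × 8 = 5.656 mm; L = 310 mm.
Weld metal: φR_n = 0.75 × 0.6 × 480 × 5.656 × 310 × 10⁻³ = 378.7 kN.
Base metal (shear rupture): φR_n = 0.75 × 0.6 × 450 × 10 × 310 × 10⁻³ = 627.8 kN.
Governing: weld metal.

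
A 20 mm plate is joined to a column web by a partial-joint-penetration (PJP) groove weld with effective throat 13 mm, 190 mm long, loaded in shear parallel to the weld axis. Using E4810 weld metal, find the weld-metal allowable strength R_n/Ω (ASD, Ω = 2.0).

E48XX → F_EXX = 480 MPa.
Effective throat (given) t_e = 13 mm.
A_we = 13 × 190 = 2470 mm².
F_nw = 0.6 F_EXX = 288 MPa.
R_n/Ω = (288 × 2470) / 2.0 × 10⁻³ = 355.7 kN.

R_n/Ω ≈ 356 kN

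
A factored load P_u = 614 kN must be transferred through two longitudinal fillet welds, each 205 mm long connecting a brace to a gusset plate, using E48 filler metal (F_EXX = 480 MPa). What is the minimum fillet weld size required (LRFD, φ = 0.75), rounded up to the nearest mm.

Total weld length L = 410 mm.
Required throat t_e = P_u / (φ × 0.6 F_EXX × L) = 614 / (0.75 × 0.6 × 480 × 410 × 10⁻³) = 6.933 mm.
Required leg w = t_e / 0.707 = 9.806 mm → use 10 mm.

w = 10 mm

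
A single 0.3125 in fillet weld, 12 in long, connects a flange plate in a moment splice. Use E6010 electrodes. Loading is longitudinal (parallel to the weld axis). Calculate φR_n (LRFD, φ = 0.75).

E60XX → F_EXX = 60 ksi.
Effective throat t_e = 0.707 × 0.3125 = 0.2209 in.
Total length L = 12 in; A_we = 0.2209 × 12 = 2.651 in².
F_nw = 0.6 F_EXX = 0.6 × 60 = 36 ksi.
φR_n = 0.75 × 36 × 2.651 = 71.58 kips.

φR_n ≈ 71.6 kips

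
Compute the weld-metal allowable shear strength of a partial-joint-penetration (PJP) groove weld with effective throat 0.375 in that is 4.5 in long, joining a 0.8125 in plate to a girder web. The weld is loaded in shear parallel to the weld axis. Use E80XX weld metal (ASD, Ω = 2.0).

E80XX → F_EXX = 80 ksi.
Effective throat (given) t_e = 0.375 in.
A_we = 0.375 × 4.5 = 1.688 in².
F_nw = 0.6 F_EXX = 48 ksi.
R_n/Ω = (48 × 1.688) / 2.0 = 40.5 kips.

R_n/Ω ≈ 40.5 kips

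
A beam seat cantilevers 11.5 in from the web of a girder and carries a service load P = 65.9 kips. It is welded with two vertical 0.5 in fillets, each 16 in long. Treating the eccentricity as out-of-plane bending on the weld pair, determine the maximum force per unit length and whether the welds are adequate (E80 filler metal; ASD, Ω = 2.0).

f_max ≈ 9.12 kip/in; NOT adequate

E80XX → F_EXX = 80 ksi.
L_w = 2 × 16 = 32 in; section modulus (unit throat) S = 2 × L²/6 = 85.33 in².
Direct shear f_v = P/L_w = 65.9/32 = 2.059 kip/in.
Moment M = P × e = 65.9 × 11.5 = 757.85 kip·in; bending f_b = M/S = 8.881 kip/in.
f_max = √(f_v² + f_b²) = √(2.059² + 8.881²) = 9.117 kip/in.
r_n/Ω = (1/2.0) × 0.6 × 80 × (0.707 × 0.5) = 8.484 kip/in → NOT adequate.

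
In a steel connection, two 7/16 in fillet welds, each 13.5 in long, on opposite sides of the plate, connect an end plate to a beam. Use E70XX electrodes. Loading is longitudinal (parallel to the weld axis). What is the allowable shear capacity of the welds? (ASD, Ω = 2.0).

E70XX → F_EXX = 70 ksi.
Effective throat t_e = 0.707 × 0.4375 = 0.3093 in.
Total length L = 27 in; A_we = 0.3093 × 27 = 8.351 in².
F_nw = 0.6 F_EXX = 0.6 × 70 = 42 ksi.
R_n = 42 × 8.351 = 350.8 kips; R_n/Ω = 350.8/2.0 = 175.4 kips.

R_n/Ω ≈ 175 kips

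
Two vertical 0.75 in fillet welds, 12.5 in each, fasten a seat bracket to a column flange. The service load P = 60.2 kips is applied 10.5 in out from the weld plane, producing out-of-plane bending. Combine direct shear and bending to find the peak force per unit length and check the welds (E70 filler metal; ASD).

f_max ≈ 12.4 kip/in; NOT adequate

E70XX → F_EXX = 70 ksi.
L_w = 2 × 12.5 = 25 in; section modulus (unit throat) S = 2 × L²/6 = 52.08 in².
Direct shear f_v = P/L_w = 60.2/25 = 2.408 kip/in.
Moment M = P × e = 60.2 × 10.5 = 632.1 kip·in; bending f_b = M/S = 12.14 kip/in.
f_max = √(f_v² + f_b²) = √(2.408² + 12.14²) = 12.37 kip/in.
r_n/Ω = (1/2.0) × 0.6 × 70 × (0.707 × 0.75) = 11.14 kip/in → NOT adequate.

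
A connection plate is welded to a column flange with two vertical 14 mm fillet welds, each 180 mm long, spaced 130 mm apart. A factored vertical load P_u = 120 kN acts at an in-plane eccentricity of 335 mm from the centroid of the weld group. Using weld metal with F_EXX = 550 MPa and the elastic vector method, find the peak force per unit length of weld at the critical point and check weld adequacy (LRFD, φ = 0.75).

Total weld length L_w = 360 mm. Treat welds as unit-width lines.
Polar moment about centroid: J = 2[d³/12 + d(b/2)²] = 2[180³/12 + 180×65²] = 2493000 mm³.
Direct shear f_v = P/L_w = 120×10³ / 360 = 333.3 N/mm (vertical).
Torsion M = P·e = 120×10³ × 335 = 40200000 N·mm.
Critical point at (x, y) = (65, 90) from centroid. f_tx = M·y/J = 1451 N/mm; f_ty = M·x/J = 1048 N/mm.
Resultant f_max = √[f_tx² + (f_v + f_ty)²] = √[1451² + (333.3 + 1048)²] = 2004 N/mm.
Capacity per unit length: φr_n = 0.75 × 0.6 × 550 × (0.707 × 14) = 2450 N/mm.
2004 ≤ 2450 → adequate.

f_max ≈ 2000 N/mm; adequate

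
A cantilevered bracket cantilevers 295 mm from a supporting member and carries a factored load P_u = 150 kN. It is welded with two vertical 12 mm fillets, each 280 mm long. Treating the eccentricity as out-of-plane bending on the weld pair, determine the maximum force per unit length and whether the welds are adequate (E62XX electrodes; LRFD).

f_max ≈ 1710 N/mm; adequate

E62XX → F_EXX = 620 MPa.
L_w = 2 × 280 = 560 mm; section modulus (unit throat) S = 2 × L²/6 = 26130 mm².
Direct shear f_v = P/L_w = 150×10³/560 = 267.9 N/mm.
Moment M = P × e = 150×10³ × 295 = 44250000 N·mm; bending f_b = M/S = 1693 N/mm.
f_max = √(f_v² + f_b²) = √(267.9² + 1693²) = 1714 N/mm.
φr_n = 0.75 × 0.6 × 620 × (0.707 × 12) = 2367 N/mm → adequate.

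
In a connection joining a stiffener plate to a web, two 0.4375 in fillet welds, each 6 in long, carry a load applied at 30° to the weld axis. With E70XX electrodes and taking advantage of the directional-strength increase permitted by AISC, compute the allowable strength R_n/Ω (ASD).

R_n/Ω ≈ 91.7 kips

E70XX → F_EXX = 70 ksi.
t_e = 0.707 × 0.4375 = 0.3093 in; A_we = 0.3093 × 12 = 3.712 in².
Directional factor: 1.0 + 0.5 sin^1.5(30°) = 1.177.
F_nw = 0.6 × 70 × 1.177 = 49.42 ksi.
R_n/Ω = (49.42 × 3.712) / 2.0 = 91.73 kips.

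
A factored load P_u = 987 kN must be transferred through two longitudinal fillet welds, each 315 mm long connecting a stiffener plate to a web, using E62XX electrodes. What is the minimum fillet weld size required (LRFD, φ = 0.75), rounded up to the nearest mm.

E62XX → F_EXX = 620 MPa.
Total weld length L = 630 mm.
Required throat t_e = P_u / (φ × 0.6 F_EXX × L) = 987 / (0.75 × 0.6 × 620 × 630 × 10⁻³) = 5.615 mm.
Required leg w = t_e / 0.707 = 7.942 mm → use 8 mm.

w = 8 mm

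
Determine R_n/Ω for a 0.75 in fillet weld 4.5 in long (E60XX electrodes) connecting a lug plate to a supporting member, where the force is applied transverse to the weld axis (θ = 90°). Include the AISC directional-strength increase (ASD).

E60XX → F_EXX = 60 ksi.
t_e = 0.707 × 0.75 = 0.5302 in; A_we = 0.5302 × 4.5 = 2.386 in².
Directional factor: 1.0 + 0.5 sin^1.5(90°) = 1.5.
F_nw = 0.6 × 60 × 1.5 = 54 ksi.
R_n/Ω = (54 × 2.386) / 2.0 = 64.43 kips.

R_n/Ω ≈ 64.4 kips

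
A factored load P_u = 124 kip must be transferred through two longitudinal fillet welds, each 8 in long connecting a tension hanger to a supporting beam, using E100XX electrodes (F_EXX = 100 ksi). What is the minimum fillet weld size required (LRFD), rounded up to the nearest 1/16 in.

Total weld length L = 16 in.
Required throat t_e = P_u / (φ × 0.6 F_EXX × L) = 124 / (0.75 × 0.6 × 100 × 16) = 0.1722 in.
Required leg w = t_e / 0.707 = 0.2436 in → use 1/4 in.

w = 1/4 in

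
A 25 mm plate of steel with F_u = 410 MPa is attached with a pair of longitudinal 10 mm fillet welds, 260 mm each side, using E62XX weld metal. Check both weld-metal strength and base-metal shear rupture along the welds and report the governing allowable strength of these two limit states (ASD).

E62XX → F_EXX = 620 MPa.
t_e = 0.707 × 10 = 7.07 mm; L = 520 mm.
Weld metal: R_n/Ω = (1/2.0) × 0.6 × 620 × 7.07 × 520 × 10⁻³ = 683.8 kN.
Base metal (shear rupture): R_n/Ω = (1/2.0) × 0.6 × 410 × 25 × 520 × 10⁻³ = 1599 kN.
Governing: weld metal.

R_n/Ω ≈ 684 kN (weld metal governs)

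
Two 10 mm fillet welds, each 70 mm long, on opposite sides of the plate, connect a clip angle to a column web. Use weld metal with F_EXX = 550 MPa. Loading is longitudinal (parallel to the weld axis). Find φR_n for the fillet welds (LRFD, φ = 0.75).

Effective throat t_e = 0.707 × 10 = 7.07 mm.
Total length L = 140 mm; A_we = 7.07 × 140 = 989.8 mm².
F_nw = 0.6 F_EXX = 0.6 × 550 = 330 MPa.
φR_n = 0.75 × 330 × 989.8 × 10⁻³ = 245 kN.

φR_n ≈ 245 kN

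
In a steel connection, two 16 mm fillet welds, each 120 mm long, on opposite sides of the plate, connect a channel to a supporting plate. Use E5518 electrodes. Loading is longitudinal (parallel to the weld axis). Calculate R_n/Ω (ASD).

E55XX → F_EXX = 550 MPa.
Effective throat t_e = 0.707 × 16 = 11.31 mm.
Total length L = 240 mm; A_we = 11.31 × 240 = 2715 mm².
F_nw = 0.6 F_EXX = 0.6 × 550 = 330 MPa.
R_n = 330 × 2715 × 10⁻³ = 895.9 kN; R_n/Ω = 895.9/2.0 = 448 kN.

R_n/Ω ≈ 448 kN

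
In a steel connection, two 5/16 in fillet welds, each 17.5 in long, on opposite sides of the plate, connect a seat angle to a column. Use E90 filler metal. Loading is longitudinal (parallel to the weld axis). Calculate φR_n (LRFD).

E90XX → F_EXX = 90 ksi.
Effective throat t_e = 0.707 × 0.3125 = 0.2209 in.
Total length L = 35 in; A_we = 0.2209 × 35 = 7.733 in².
F_nw = 0.6 F_EXX = 0.6 × 90 = 54 ksi.
φR_n = 0.75 × 54 × 7.733 = 313.2 kip.

φR_n ≈ 313 kip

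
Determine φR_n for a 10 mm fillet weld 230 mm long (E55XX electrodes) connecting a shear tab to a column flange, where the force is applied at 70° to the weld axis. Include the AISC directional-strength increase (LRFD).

E55XX → F_EXX = 550 MPa.
t_e = 0.707 × 10 = 7.07 mm; A_we = 7.07 × 230 = 1626 mm².
Directional factor: 1.0 + 0.5 sin^1.5(70°) = 1.455.
F_nw = 0.6 × 550 × 1.455 = 480.3 MPa.
φR_n = 0.75 × 480.3 × 1626 × 10⁻³ = 585.8 kN.

φR_n ≈ 586 kN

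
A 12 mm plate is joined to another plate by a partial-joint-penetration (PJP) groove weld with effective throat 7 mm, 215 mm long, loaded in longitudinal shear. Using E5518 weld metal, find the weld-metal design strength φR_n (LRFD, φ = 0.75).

E55XX → F_EXX = 550 MPa.
Effective throat (given) t_e = 7 mm.
A_we = 7 × 215 = 1505 mm².
F_nw = 0.6 F_EXX = 330 MPa.
φR_n = 0.75 × 330 × 1505 × 10⁻³ = 372.5 kN.

φR_n ≈ 372 kN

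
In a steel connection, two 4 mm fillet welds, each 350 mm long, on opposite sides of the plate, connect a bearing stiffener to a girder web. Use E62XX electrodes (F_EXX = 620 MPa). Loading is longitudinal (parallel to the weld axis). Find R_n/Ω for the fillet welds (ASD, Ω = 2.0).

R_n/Ω ≈ 368 kN

Effective throat t_e = 0.707 × 4 = 2.828 mm.
Total length L = 700 mm; A_we = 2.828 × 700 = 1980 mm².
F_nw = 0.6 F_EXX = 0.6 × 620 = 372 MPa.
R_n = 372 × 1980 × 10⁻³ = 736.4 kN; R_n/Ω = 736.4/2.0 = 368.2 kN.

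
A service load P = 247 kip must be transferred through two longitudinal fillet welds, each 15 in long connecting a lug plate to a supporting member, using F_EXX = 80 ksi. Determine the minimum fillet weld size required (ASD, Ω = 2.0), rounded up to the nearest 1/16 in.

Total weld length L = 30 in.
Required throat t_e = P × Ω / (0.6 F_EXX × L) = 247 × 2.0 / (0.6 × 80 × 30) = 0.3431 in.
Required leg w = t_e / 0.707 = 0.4852 in → use 1/2 in.

w = 1/2 in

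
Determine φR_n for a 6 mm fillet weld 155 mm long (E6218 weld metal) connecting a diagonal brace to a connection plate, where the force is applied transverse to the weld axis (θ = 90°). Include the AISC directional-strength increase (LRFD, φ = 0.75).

φR_n ≈ 275 kN

E62XX → F_EXX = 620 MPa.
t_e = 0.707 × 6 = 4.242 mm; A_we = 4.242 × 155 = 657.5 mm².
Directional factor: 1.0 + 0.5 sin^1.5(90°) = 1.5.
F_nw = 0.6 × 620 × 1.5 = 558 MPa.
φR_n = 0.75 × 558 × 657.5 × 10⁻³ = 275.2 kN.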